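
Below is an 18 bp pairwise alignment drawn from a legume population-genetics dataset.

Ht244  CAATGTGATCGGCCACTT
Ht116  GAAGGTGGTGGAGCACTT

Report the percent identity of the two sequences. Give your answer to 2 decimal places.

The sequences differ at positions 1 (C/G), 4 (T/G), 8 (A/G), 10 (C/G), 12 (G/A), 13 (C/G).
12 of the 18 sites match, so the percent identity is 12/18 × 100 = 66.67%.

66.67%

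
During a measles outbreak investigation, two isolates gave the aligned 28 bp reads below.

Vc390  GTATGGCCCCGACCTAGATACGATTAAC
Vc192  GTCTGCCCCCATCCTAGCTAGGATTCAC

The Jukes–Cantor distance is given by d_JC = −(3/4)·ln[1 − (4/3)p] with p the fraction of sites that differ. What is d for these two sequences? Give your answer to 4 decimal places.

0.3041

Mismatches occur at site 3 (A/C), site 6 (G/C), site 11 (G/A), site 12 (A/T), site 18 (A/C), site 21 (C/G), site 26 (A/C).
p = 7/28 = 0.250000.
d = −0.75 · ln(1 − (4/3)·0.250000) = −0.75 · ln(0.666667) = −0.75 · (-0.405465) = 0.3041.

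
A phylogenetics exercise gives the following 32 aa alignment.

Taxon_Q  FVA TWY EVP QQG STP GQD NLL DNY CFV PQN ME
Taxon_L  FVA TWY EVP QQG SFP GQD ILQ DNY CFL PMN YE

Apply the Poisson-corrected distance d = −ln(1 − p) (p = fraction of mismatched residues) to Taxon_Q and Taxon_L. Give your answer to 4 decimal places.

Mismatches occur at site 14 (T→F), site 19 (N→I), site 21 (L→Q), site 27 (V→L), site 29 (Q→M), site 31 (M→Y).
p = 6/32 = 0.187500.
d = −ln(1 − 0.187500) = −ln(0.812500) = 0.2076.

0.2076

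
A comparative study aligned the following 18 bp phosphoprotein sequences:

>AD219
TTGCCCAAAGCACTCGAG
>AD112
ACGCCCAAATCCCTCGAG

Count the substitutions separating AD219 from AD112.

4

Mismatches occur at site 1 (T↔A), site 2 (T↔C), site 10 (G↔T), site 12 (A↔C).
That gives 4 mismatches out of 18 aligned sites, so the Hamming distance is 4.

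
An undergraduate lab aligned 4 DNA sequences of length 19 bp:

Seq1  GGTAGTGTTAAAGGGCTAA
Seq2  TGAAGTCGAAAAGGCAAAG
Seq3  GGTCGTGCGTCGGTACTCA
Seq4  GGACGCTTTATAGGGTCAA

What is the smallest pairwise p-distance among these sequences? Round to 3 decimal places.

Pairwise Hamming distances:
  Seq1 vs Seq2: 9
  Seq1 vs Seq3: 9
  Seq1 vs Seq4: 7
  Seq2 vs Seq3: 15
  Seq2 vs Seq4: 11
  Seq3 vs Seq4: 13
The smallest is 7 mismatches, between Seq1 and Seq4; p = 7/19 = 0.368.

0.368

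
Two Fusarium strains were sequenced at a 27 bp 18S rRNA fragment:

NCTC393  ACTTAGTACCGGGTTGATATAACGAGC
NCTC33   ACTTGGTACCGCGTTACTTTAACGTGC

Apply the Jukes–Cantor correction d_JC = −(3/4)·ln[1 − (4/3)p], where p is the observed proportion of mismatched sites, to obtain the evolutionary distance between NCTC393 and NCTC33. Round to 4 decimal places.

0.2635

Differing sites — 5:A/G; 12:G/C; 16:G/A; 17:A/C; 19:A/T; 25:A/T.
p = 6/27 = 0.222222.
d = −0.75 · ln(1 − (4/3)·0.222222) = −0.75 · ln(0.703704) = −0.75 · (-0.351397) = 0.2635.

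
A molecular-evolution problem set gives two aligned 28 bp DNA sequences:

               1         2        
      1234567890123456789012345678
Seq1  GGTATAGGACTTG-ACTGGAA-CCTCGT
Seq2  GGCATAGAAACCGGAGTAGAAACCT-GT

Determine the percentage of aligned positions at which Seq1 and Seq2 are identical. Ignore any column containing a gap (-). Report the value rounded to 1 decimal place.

72.0%

Excluding the 3 gap columns leaves 25 comparable sites.
Differing sites — 3:T/C; 8:G/A; 10:C/A; 11:T/C; 12:T/C; 16:C/G; 18:G/A.
18 of the 25 comparable sites match, so the percent identity is 18/25 × 100 = 72.0%.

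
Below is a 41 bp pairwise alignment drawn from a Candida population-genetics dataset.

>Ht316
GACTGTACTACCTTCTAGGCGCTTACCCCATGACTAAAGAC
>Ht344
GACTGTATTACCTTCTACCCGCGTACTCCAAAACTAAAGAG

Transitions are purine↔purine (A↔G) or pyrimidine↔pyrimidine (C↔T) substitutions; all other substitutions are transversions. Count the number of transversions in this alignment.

Differing sites — 8:C/T (Ti); 18:G/C (Tv); 19:G/C (Tv); 23:T/G (Tv); 27:C/T (Ti); 31:T/A (Tv); 32:G/A (Ti); 41:C/G (Tv).
Of the 8 differences, 3 transitions and 5 transversions, so the answer is 5.

5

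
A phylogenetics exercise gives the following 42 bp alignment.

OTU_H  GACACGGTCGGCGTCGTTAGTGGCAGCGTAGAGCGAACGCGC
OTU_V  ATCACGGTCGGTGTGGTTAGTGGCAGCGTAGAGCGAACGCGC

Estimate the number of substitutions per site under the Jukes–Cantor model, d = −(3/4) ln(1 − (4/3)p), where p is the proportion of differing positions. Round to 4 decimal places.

0.1019

Mismatches occur at site 1 (G→A), site 2 (A→T), site 12 (C→T), site 15 (C→G).
p = 4/42 = 0.095238.
d = −0.75 · ln(1 − (4/3)·0.095238) = −0.75 · ln(0.873016) = −0.75 · (-0.135801) = 0.1019.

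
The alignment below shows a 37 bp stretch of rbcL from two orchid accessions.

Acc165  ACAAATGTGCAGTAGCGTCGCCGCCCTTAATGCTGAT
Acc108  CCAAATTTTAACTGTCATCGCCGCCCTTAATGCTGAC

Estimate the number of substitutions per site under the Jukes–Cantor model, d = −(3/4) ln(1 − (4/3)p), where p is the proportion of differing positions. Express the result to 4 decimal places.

Differing sites — 1:A/C; 7:G/T; 9:G/T; 10:C/A; 12:G/C; 14:A/G; 15:G/T; 17:G/A; 37:T/C.
p = 9/37 = 0.243243.
d = −0.75 · ln(1 − (4/3)·0.243243) = −0.75 · ln(0.675676) = −0.75 · (-0.392042) = 0.2940.

0.2940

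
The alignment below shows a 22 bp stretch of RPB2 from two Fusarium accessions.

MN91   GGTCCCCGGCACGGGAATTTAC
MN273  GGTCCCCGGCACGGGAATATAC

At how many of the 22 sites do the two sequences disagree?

Differing sites — 19:T/A.
That gives 1 mismatch out of 22 aligned sites, so the Hamming distance is 1.

1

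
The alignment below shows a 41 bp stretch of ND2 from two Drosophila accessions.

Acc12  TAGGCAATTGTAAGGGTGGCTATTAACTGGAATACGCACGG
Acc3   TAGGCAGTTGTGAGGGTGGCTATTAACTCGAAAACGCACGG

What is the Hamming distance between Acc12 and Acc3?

Differing sites — 7:A/G; 12:A/G; 29:G/C; 33:T/A.
That gives 4 mismatches out of 41 aligned sites, so the Hamming distance is 4.

4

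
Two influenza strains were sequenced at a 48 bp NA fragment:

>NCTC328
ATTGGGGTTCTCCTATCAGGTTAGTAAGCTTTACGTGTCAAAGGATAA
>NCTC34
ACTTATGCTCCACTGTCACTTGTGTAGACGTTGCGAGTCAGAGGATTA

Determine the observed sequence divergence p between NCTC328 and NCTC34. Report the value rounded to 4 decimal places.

0.3958

The sequences differ at positions 2 (T/C), 4 (G/T), 5 (G/A), 6 (G/T), 8 (T/C), 11 (T/C), 12 (C/A), 15 (A/G), 19 (G/C), 20 (G/T), 22 (T/G), 23 (A/T), 27 (A/G), 28 (G/A), 30 (T/G), 33 (A/G), 36 (T/A), 41 (A/G), 47 (A/T).
There are 19 differences over 48 sites, so p = 19/48 = 0.3958.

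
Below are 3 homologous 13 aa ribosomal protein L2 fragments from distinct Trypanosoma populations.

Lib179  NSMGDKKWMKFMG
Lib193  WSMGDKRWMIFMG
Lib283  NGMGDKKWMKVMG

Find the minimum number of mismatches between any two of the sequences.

2

Pairwise Hamming distances:
  Lib179 vs Lib193: 3
  Lib179 vs Lib283: 2
  Lib193 vs Lib283: 5
The smallest is 2, between Lib179 and Lib283.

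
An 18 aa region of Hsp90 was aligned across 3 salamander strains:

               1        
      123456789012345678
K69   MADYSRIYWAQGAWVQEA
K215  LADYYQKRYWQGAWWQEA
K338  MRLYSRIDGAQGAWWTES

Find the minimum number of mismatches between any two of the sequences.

Pairwise Hamming distances:
  K69 vs K215: 8
  K69 vs K338: 7
  K215 vs K338: 11
The smallest is 7, between K69 and K338.

7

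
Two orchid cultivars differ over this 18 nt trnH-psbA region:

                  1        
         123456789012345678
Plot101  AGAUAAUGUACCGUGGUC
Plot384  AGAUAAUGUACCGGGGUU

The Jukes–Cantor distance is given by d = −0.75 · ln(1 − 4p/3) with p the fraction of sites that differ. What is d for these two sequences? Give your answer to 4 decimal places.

Mismatches occur at site 14 (U→G), site 18 (C→U).
p = 2/18 = 0.111111.
d = −0.75 · ln(1 − (4/3)·0.111111) = −0.75 · ln(0.851852) = −0.75 · (-0.160342) = 0.1203.

0.1203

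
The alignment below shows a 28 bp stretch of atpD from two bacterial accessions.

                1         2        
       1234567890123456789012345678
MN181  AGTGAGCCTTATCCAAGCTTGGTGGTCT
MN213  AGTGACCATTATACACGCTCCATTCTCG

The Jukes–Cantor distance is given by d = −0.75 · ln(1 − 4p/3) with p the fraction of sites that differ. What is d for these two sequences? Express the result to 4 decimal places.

Differing sites — 6:G/C; 8:C/A; 13:C/A; 16:A/C; 20:T/C; 21:G/C; 22:G/A; 24:G/T; 25:G/C; 28:T/G.
p = 10/28 = 0.357143.
d = −0.75 · ln(1 − (4/3)·0.357143) = −0.75 · ln(0.523809) = −0.75 · (-0.646628) = 0.4850.

0.4850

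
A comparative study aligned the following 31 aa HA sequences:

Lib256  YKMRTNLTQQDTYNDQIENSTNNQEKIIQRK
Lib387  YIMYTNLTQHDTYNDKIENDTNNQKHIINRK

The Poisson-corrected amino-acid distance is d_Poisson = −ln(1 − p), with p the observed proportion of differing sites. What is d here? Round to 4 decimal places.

Mismatches occur at site 2 (K/I), site 4 (R/Y), site 10 (Q/H), site 16 (Q/K), site 20 (S/D), site 25 (E/K), site 26 (K/H), site 29 (Q/N).
p = 8/31 = 0.258065.
d = −ln(1 − 0.258065) = −ln(0.741935) = 0.2985.

0.2985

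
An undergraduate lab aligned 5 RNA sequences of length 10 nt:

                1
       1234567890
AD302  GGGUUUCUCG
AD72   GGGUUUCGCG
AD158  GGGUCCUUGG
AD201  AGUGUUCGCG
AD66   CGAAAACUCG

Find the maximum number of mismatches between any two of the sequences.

8

Pairwise Hamming distances:
  AD302 vs AD72: 1
  AD302 vs AD158: 4
  AD302 vs AD201: 4
  AD302 vs AD66: 5
  AD72 vs AD158: 5
  AD72 vs AD201: 3
  AD72 vs AD66: 6
  AD158 vs AD201: 8
  AD158 vs AD66: 7
  AD201 vs AD66: 6
The largest is 8, between AD158 and AD201.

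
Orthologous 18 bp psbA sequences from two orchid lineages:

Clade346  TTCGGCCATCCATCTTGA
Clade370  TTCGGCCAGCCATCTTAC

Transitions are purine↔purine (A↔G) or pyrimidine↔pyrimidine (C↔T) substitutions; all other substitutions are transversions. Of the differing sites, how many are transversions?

The sequences differ at positions 9 (T/G, transversion), 17 (G/A, transition), 18 (A/C, transversion).
Of the 3 differences, 1 transition and 2 transversions, so the answer is 2.

2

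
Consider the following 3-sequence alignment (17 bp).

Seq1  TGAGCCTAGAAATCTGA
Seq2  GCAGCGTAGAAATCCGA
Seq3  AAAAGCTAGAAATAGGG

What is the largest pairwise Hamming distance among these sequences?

8

Pairwise Hamming distances:
  Seq1 vs Seq2: 4
  Seq1 vs Seq3: 7
  Seq2 vs Seq3: 8
The largest is 8, between Seq2 and Seq3.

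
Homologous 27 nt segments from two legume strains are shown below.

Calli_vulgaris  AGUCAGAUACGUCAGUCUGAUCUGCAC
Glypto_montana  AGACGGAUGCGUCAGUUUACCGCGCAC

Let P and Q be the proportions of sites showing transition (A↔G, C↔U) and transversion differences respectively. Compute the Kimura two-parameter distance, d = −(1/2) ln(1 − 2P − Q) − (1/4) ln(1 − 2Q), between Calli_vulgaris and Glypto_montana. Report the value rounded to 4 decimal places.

Mismatches occur at site 3 (U→A, transversion), site 5 (A→G, transition), site 9 (A→G, transition), site 17 (C→U, transition), site 19 (G→A, transition), site 20 (A→C, transversion), site 21 (U→C, transition), site 22 (C→G, transversion), site 23 (U→C, transition).
Of the 9 differences, 6 transitions and 3 transversions over 27 sites: P = 6/27 = 0.222222, Q = 3/27 = 0.111111.
d = −0.5·ln(0.444445) − 0.25·ln(0.777778) = −0.5·(-0.810929) − 0.25·(-0.251314) = 0.4683.

0.4683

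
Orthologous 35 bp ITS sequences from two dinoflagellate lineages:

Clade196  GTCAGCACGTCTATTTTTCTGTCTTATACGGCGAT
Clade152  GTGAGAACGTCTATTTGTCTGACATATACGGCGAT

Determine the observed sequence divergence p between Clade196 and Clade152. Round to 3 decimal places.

0.143

Differing sites — 3:C/G; 6:C/A; 17:T/G; 22:T/A; 24:T/A.
There are 5 differences over 35 sites, so p = 5/35 = 0.143.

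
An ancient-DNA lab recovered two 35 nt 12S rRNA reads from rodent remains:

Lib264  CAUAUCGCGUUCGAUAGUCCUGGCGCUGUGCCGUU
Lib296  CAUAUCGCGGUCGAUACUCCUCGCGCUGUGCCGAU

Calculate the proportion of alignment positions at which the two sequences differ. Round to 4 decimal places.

0.1143

Differing sites — 10:U/G; 17:G/C; 22:G/C; 34:U/A.
There are 4 differences over 35 sites, so p = 4/35 = 0.1143.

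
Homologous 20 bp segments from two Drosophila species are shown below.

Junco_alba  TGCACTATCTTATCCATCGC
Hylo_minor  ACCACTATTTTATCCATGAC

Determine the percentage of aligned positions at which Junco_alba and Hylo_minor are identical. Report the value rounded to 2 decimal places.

75.00%

Mismatches occur at site 1 (T↔A), site 2 (G↔C), site 9 (C↔T), site 18 (C↔G), site 19 (G↔A).
15 of the 20 sites match, so the percent identity is 15/20 × 100 = 75.00%.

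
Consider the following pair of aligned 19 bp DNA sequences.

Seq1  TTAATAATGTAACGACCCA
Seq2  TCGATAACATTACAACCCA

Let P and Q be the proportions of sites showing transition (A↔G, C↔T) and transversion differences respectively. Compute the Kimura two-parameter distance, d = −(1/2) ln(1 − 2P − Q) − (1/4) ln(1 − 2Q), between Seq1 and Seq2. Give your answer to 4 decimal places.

Mismatches occur at site 2 (T↔C, transition), site 3 (A↔G, transition), site 8 (T↔C, transition), site 9 (G↔A, transition), site 11 (A↔T, transversion), site 14 (G↔A, transition).
Of the 6 differences, 5 transitions and 1 transversion over 19 sites: P = 5/19 = 0.263158, Q = 1/19 = 0.052632.
d = −0.5·ln(0.421052) − 0.25·ln(0.894736) = −0.5·(-0.864999) − 0.25·(-0.111227) = 0.4603.

0.4603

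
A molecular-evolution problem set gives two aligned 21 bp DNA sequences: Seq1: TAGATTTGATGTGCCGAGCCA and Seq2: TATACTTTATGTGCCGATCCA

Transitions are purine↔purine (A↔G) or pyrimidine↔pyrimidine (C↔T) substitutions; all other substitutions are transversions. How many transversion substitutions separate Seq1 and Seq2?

3

The sequences differ at positions 3 (G/T, transversion), 5 (T/C, transition), 8 (G/T, transversion), 18 (G/T, transversion).
Of the 4 differences, 1 transition and 3 transversions, so the answer is 3.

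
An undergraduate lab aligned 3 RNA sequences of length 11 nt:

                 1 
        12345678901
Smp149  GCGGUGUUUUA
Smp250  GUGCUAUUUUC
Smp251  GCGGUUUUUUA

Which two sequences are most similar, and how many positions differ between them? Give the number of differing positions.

Pairwise Hamming distances:
  Smp149 vs Smp250: 4
  Smp149 vs Smp251: 1
  Smp250 vs Smp251: 4
The smallest is 1, between Smp149 and Smp251.

1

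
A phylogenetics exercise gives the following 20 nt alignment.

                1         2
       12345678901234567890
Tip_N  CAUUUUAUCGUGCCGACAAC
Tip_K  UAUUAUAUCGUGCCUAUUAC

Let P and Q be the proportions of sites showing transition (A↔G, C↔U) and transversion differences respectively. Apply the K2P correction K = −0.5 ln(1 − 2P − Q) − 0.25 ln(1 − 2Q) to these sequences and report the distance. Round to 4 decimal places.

Differing sites — 1:C/U (Ti); 5:U/A (Tv); 15:G/U (Tv); 17:C/U (Ti); 18:A/U (Tv).
Of the 5 differences, 2 transitions and 3 transversions over 20 sites: P = 2/20 = 0.100000, Q = 3/20 = 0.150000.
d = −0.5·ln(0.650000) − 0.25·ln(0.700000) = −0.5·(-0.430783) − 0.25·(-0.356675) = 0.3046.

0.3046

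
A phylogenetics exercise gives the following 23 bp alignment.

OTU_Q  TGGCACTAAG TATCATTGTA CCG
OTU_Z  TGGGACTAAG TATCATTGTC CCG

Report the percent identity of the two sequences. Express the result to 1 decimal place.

The sequences differ at positions 4 (C/G), 20 (A/C).
21 of the 23 sites match, so the percent identity is 21/23 × 100 = 91.3%.

91.3%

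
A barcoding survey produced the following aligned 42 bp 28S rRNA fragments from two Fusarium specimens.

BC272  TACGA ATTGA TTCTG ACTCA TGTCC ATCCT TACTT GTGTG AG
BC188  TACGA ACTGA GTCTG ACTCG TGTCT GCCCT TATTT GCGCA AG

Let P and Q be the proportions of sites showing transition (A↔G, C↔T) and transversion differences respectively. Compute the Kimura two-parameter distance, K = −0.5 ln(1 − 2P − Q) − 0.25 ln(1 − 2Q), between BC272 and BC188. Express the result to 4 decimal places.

The sequences differ at positions 7 (T/C, transition), 11 (T/G, transversion), 20 (A/G, transition), 25 (C/T, transition), 26 (A/G, transition), 27 (T/C, transition), 33 (C/T, transition), 37 (T/C, transition), 39 (T/C, transition), 40 (G/A, transition).
Of the 10 differences, 9 transitions and 1 transversion over 42 sites: P = 9/42 = 0.214286, Q = 1/42 = 0.023810.
d = −0.5·ln(0.547618) − 0.25·ln(0.952380) = −0.5·(-0.602177) − 0.25·(-0.048791) = 0.3133.

0.3133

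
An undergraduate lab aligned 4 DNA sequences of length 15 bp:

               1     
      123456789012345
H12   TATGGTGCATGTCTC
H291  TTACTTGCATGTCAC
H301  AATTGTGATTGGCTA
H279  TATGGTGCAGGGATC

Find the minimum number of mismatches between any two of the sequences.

3

Pairwise Hamming distances:
  H12 vs H291: 5
  H12 vs H301: 6
  H12 vs H279: 3
  H291 vs H301: 10
  H291 vs H279: 8
  H301 vs H279: 7
The smallest is 3, between H12 and H279.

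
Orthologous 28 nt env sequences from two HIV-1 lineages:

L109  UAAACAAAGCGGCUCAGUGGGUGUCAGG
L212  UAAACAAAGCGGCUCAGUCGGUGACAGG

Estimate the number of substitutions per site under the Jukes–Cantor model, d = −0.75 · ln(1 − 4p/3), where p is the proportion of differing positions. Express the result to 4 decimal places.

0.0751

The sequences differ at positions 19 (G/C), 24 (U/A).
p = 2/28 = 0.071429.
d = −0.75 · ln(1 − (4/3)·0.071429) = −0.75 · ln(0.904761) = −0.75 · (-0.100084) = 0.0751.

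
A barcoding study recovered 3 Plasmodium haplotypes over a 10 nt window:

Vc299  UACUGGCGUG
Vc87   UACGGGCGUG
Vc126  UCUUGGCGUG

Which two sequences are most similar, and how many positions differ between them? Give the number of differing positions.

Pairwise Hamming distances:
  Vc299 vs Vc87: 1
  Vc299 vs Vc126: 2
  Vc87 vs Vc126: 3
The smallest is 1, between Vc299 and Vc87.

1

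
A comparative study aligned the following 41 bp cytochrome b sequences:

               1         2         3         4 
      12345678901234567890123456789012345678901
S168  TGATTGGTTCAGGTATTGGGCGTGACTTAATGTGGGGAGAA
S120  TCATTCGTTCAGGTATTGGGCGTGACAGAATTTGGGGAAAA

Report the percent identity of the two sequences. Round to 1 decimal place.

Differing sites — 2:G/C; 6:G/C; 27:T/A; 28:T/G; 32:G/T; 39:G/A.
35 of the 41 sites match, so the percent identity is 35/41 × 100 = 85.4%.

85.4%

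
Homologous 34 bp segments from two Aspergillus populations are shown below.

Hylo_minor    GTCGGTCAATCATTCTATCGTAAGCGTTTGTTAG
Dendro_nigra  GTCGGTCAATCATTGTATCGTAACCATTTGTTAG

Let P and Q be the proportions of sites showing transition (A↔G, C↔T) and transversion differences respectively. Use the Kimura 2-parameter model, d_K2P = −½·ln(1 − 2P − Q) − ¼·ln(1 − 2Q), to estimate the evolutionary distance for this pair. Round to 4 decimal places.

0.0939

Differing sites — 15:C/G (Tv); 24:G/C (Tv); 26:G/A (Ti).
Of the 3 differences, 1 transition and 2 transversions over 34 sites: P = 1/34 = 0.029412, Q = 2/34 = 0.058824.
d = −0.5·ln(0.882352) − 0.25·ln(0.882352) = −0.5·(-0.125164) − 0.25·(-0.125164) = 0.0939.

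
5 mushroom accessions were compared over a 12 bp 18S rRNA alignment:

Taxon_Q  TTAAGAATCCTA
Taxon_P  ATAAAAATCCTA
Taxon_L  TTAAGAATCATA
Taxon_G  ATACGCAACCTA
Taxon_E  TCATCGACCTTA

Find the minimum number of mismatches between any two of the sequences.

1

Pairwise Hamming distances:
  Taxon_Q vs Taxon_P: 2
  Taxon_Q vs Taxon_L: 1
  Taxon_Q vs Taxon_G: 4
  Taxon_Q vs Taxon_E: 6
  Taxon_P vs Taxon_L: 3
  Taxon_P vs Taxon_G: 4
  Taxon_P vs Taxon_E: 7
  Taxon_L vs Taxon_G: 5
  Taxon_L vs Taxon_E: 6
  Taxon_G vs Taxon_E: 7
The smallest is 1, between Taxon_Q and Taxon_L.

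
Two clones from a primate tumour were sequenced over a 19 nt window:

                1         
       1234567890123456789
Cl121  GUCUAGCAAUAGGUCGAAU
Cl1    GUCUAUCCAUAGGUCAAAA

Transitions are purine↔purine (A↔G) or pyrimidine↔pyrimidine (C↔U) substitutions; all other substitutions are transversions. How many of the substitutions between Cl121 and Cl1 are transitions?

Mismatches occur at site 6 (G→U, transversion), site 8 (A→C, transversion), site 16 (G→A, transition), site 19 (U→A, transversion).
Of the 4 differences, 1 transition and 3 transversions, so the answer is 1.

1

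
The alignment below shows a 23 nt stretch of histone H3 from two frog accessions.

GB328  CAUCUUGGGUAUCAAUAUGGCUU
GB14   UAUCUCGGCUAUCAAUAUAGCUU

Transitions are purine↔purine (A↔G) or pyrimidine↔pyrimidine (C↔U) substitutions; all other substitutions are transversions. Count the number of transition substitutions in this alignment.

Differing sites — 1:C/U (Ti); 6:U/C (Ti); 9:G/C (Tv); 19:G/A (Ti).
Of the 4 differences, 3 transitions and 1 transversion, so the answer is 3.

3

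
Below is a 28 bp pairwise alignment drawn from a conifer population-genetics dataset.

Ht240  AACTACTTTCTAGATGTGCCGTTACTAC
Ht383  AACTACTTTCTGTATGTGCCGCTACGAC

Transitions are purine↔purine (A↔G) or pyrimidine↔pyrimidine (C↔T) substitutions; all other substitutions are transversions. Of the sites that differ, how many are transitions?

2

Mismatches occur at site 12 (A↔G, transition), site 13 (G↔T, transversion), site 22 (T↔C, transition), site 26 (T↔G, transversion).
Of the 4 differences, 2 transitions and 2 transversions, so the answer is 2.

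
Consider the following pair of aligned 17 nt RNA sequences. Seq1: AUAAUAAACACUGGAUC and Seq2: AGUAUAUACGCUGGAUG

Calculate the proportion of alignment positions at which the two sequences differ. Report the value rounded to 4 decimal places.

Differing sites — 2:U/G; 3:A/U; 7:A/U; 10:A/G; 17:C/G.
There are 5 differences over 17 sites, so p = 5/17 = 0.2941.

0.2941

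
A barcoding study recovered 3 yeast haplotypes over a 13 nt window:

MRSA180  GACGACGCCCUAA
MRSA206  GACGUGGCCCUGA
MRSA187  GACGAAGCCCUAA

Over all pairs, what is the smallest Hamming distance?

1

Pairwise Hamming distances:
  MRSA180 vs MRSA206: 3
  MRSA180 vs MRSA187: 1
  MRSA206 vs MRSA187: 3
The smallest is 1, between MRSA180 and MRSA187.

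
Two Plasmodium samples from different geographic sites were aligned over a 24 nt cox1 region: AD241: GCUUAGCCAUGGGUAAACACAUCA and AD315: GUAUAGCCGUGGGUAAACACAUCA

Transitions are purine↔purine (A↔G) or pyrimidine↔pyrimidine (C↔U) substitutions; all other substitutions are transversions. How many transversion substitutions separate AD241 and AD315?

1

Mismatches occur at site 2 (C→U, transition), site 3 (U→A, transversion), site 9 (A→G, transition).
Of the 3 differences, 2 transitions and 1 transversion, so the answer is 1.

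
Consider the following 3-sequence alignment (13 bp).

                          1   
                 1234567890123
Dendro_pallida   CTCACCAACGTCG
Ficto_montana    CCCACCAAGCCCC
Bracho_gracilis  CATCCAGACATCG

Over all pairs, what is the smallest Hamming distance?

Pairwise Hamming distances:
  Dendro_pallida vs Ficto_montana: 5
  Dendro_pallida vs Bracho_gracilis: 6
  Ficto_montana vs Bracho_gracilis: 9
The smallest is 5, between Dendro_pallida and Ficto_montana.

5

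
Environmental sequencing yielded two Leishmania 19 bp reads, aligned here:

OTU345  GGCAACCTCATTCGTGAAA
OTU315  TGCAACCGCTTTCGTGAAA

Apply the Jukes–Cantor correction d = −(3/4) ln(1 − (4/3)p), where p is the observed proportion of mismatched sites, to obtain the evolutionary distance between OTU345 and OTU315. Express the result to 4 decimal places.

0.1773

Mismatches occur at site 1 (G→T), site 8 (T→G), site 10 (A→T).
p = 3/19 = 0.157895.
d = −0.75 · ln(1 − (4/3)·0.157895) = −0.75 · ln(0.789473) = −0.75 · (-0.236390) = 0.1773.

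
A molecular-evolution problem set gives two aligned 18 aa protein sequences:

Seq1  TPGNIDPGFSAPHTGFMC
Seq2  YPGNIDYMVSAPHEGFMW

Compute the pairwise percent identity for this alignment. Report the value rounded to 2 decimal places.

66.67%

Mismatches occur at site 1 (T/Y), site 7 (P/Y), site 8 (G/M), site 9 (F/V), site 14 (T/E), site 18 (C/W).
12 of the 18 sites match, so the percent identity is 12/18 × 100 = 66.67%.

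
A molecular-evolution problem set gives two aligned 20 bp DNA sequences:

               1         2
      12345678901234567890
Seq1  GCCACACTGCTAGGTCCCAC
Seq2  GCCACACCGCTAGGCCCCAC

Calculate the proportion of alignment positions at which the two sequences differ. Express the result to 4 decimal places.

0.1000

Differing sites — 8:T/C; 15:T/C.
There are 2 differences over 20 sites, so p = 2/20 = 0.1000.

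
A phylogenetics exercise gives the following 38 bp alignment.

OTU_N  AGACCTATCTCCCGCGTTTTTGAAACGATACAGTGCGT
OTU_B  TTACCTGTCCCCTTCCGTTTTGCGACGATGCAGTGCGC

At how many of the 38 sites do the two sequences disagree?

Mismatches occur at site 1 (A→T), site 2 (G→T), site 7 (A→G), site 10 (T→C), site 13 (C→T), site 14 (G→T), site 16 (G→C), site 17 (T→G), site 23 (A→C), site 24 (A→G), site 30 (A→G), site 38 (T→C).
That gives 12 mismatches out of 38 aligned sites, so the Hamming distance is 12.

12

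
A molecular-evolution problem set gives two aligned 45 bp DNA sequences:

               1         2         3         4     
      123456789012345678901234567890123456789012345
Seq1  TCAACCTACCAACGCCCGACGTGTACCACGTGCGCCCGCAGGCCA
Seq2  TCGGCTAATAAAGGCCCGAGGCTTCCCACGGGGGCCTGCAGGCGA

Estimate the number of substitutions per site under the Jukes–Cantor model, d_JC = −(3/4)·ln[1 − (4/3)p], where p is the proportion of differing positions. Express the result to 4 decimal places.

0.4408

The sequences differ at positions 3 (A/G), 4 (A/G), 6 (C/T), 7 (T/A), 9 (C/T), 10 (C/A), 13 (C/G), 20 (C/G), 22 (T/C), 23 (G/T), 25 (A/C), 31 (T/G), 33 (C/G), 37 (C/T), 44 (C/G).
p = 15/45 = 0.333333.
d = −0.75 · ln(1 − (4/3)·0.333333) = −0.75 · ln(0.555556) = −0.75 · (-0.587786) = 0.4408.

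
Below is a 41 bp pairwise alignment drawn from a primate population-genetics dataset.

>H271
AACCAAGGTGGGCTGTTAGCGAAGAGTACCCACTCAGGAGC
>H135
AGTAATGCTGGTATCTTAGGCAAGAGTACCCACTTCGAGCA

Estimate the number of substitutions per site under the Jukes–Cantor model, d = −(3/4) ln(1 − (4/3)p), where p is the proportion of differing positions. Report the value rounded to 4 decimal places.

0.5510

Mismatches occur at site 2 (A/G), site 3 (C/T), site 4 (C/A), site 6 (A/T), site 8 (G/C), site 12 (G/T), site 13 (C/A), site 15 (G/C), site 20 (C/G), site 21 (G/C), site 35 (C/T), site 36 (A/C), site 38 (G/A), site 39 (A/G), site 40 (G/C), site 41 (C/A).
p = 16/41 = 0.390244.
d = −0.75 · ln(1 − (4/3)·0.390244) = −0.75 · ln(0.479675) = −0.75 · (-0.734646) = 0.5510.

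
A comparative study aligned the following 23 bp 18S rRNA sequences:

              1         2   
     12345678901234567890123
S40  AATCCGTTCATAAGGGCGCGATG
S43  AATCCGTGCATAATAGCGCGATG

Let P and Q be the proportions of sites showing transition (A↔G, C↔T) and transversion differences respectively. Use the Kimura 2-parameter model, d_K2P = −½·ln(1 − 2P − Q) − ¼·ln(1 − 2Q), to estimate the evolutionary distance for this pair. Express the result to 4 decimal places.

The sequences differ at positions 8 (T/G, transversion), 14 (G/T, transversion), 15 (G/A, transition).
Of the 3 differences, 1 transition and 2 transversions over 23 sites: P = 1/23 = 0.043478, Q = 2/23 = 0.086957.
d = −0.5·ln(0.826087) − 0.25·ln(0.826086) = −0.5·(-0.191055) − 0.25·(-0.191056) = 0.1433.

0.1433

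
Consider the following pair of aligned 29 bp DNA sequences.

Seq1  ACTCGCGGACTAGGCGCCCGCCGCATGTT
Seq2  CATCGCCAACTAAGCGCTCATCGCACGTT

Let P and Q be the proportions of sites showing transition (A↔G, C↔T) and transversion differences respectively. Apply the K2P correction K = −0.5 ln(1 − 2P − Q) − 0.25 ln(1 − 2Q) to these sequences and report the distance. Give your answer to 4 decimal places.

0.4221

Mismatches occur at site 1 (A↔C, transversion), site 2 (C↔A, transversion), site 7 (G↔C, transversion), site 8 (G↔A, transition), site 13 (G↔A, transition), site 18 (C↔T, transition), site 20 (G↔A, transition), site 21 (C↔T, transition), site 26 (T↔C, transition).
Of the 9 differences, 6 transitions and 3 transversions over 29 sites: P = 6/29 = 0.206897, Q = 3/29 = 0.103448.
d = −0.5·ln(0.482758) − 0.25·ln(0.793104) = −0.5·(-0.728240) − 0.25·(-0.231801) = 0.4221.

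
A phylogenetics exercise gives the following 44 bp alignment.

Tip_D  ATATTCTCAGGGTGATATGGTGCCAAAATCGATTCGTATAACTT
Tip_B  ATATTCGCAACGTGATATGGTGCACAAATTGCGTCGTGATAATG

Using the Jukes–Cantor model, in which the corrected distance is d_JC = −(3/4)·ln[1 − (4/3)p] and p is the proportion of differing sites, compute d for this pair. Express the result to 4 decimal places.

0.3756

Mismatches occur at site 7 (T↔G), site 10 (G↔A), site 11 (G↔C), site 24 (C↔A), site 25 (A↔C), site 30 (C↔T), site 32 (A↔C), site 33 (T↔G), site 38 (A↔G), site 39 (T↔A), site 40 (A↔T), site 42 (C↔A), site 44 (T↔G).
p = 13/44 = 0.295455.
d = −0.75 · ln(1 − (4/3)·0.295455) = −0.75 · ln(0.606060) = −0.75 · (-0.500776) = 0.3756.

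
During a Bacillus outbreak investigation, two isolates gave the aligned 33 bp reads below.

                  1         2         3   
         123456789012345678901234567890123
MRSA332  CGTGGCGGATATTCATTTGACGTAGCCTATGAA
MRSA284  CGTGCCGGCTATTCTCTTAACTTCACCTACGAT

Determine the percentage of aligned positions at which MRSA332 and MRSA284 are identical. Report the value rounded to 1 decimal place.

Differing sites — 5:G/C; 9:A/C; 15:A/T; 16:T/C; 19:G/A; 22:G/T; 24:A/C; 25:G/A; 30:T/C; 33:A/T.
23 of the 33 sites match, so the percent identity is 23/33 × 100 = 69.7%.

69.7%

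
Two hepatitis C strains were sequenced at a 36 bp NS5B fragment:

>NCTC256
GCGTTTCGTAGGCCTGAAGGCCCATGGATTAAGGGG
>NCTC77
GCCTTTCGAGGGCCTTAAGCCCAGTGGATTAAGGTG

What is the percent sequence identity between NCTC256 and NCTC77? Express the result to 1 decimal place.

The sequences differ at positions 3 (G/C), 9 (T/A), 10 (A/G), 16 (G/T), 20 (G/C), 23 (C/A), 24 (A/G), 35 (G/T).
28 of the 36 sites match, so the percent identity is 28/36 × 100 = 77.8%.

77.8%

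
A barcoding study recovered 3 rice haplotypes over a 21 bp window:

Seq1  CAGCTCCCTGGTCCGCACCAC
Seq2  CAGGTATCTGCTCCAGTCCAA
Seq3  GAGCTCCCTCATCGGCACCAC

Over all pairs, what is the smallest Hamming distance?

4

Pairwise Hamming distances:
  Seq1 vs Seq2: 8
  Seq1 vs Seq3: 4
  Seq2 vs Seq3: 11
The smallest is 4, between Seq1 and Seq3.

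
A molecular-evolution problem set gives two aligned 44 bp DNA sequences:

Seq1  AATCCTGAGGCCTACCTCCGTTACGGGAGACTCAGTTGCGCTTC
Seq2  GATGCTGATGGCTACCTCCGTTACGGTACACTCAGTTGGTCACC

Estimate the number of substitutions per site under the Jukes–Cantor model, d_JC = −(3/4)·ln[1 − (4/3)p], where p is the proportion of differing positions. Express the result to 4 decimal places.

The sequences differ at positions 1 (A/G), 4 (C/G), 9 (G/T), 11 (C/G), 27 (G/T), 29 (G/C), 39 (C/G), 40 (G/T), 42 (T/A), 43 (T/C).
p = 10/44 = 0.227273.
d = −0.75 · ln(1 − (4/3)·0.227273) = −0.75 · ln(0.696969) = −0.75 · (-0.361014) = 0.2708.

0.2708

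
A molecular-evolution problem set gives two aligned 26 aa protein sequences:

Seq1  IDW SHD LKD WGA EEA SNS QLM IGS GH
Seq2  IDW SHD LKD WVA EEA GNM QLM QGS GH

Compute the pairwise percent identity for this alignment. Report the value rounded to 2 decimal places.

Mismatches occur at site 11 (G↔V), site 16 (S↔G), site 18 (S↔M), site 22 (I↔Q).
22 of the 26 sites match, so the percent identity is 22/26 × 100 = 84.62%.

84.62%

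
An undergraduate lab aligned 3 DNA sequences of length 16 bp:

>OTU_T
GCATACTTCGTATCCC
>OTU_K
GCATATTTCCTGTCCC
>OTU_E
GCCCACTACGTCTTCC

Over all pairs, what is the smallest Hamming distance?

Pairwise Hamming distances:
  OTU_T vs OTU_K: 3
  OTU_T vs OTU_E: 5
  OTU_K vs OTU_E: 7
The smallest is 3, between OTU_T and OTU_K.

3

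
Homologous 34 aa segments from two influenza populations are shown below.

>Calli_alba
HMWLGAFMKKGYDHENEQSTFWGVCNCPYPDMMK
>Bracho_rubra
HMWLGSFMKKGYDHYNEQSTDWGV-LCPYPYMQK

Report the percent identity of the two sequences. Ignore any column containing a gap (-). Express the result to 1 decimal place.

81.8%

Excluding the 1 gap column leaves 33 comparable sites.
Mismatches occur at site 6 (A/S), site 15 (E/Y), site 21 (F/D), site 26 (N/L), site 31 (D/Y), site 33 (M/Q).
27 of the 33 comparable sites match, so the percent identity is 27/33 × 100 = 81.8%.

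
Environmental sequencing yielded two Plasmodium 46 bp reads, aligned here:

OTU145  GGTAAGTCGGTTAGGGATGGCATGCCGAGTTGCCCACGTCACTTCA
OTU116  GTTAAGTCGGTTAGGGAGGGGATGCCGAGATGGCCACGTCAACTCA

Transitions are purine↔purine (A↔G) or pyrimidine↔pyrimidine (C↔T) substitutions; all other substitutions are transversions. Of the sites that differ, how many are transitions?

1

Mismatches occur at site 2 (G↔T, transversion), site 18 (T↔G, transversion), site 21 (C↔G, transversion), site 30 (T↔A, transversion), site 33 (C↔G, transversion), site 42 (C↔A, transversion), site 43 (T↔C, transition).
Of the 7 differences, 1 transition and 6 transversions, so the answer is 1.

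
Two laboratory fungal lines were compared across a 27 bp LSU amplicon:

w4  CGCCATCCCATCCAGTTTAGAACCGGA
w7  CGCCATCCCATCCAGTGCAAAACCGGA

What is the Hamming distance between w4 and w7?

Differing sites — 17:T/G; 18:T/C; 20:G/A.
That gives 3 mismatches out of 27 aligned sites, so the Hamming distance is 3.

3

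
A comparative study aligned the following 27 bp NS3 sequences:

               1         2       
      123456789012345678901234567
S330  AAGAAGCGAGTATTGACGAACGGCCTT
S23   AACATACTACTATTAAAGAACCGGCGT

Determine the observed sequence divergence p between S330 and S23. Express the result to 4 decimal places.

0.3704

Differing sites — 3:G/C; 5:A/T; 6:G/A; 8:G/T; 10:G/C; 15:G/A; 17:C/A; 22:G/C; 24:C/G; 26:T/G.
There are 10 differences over 27 sites, so p = 10/27 = 0.3704.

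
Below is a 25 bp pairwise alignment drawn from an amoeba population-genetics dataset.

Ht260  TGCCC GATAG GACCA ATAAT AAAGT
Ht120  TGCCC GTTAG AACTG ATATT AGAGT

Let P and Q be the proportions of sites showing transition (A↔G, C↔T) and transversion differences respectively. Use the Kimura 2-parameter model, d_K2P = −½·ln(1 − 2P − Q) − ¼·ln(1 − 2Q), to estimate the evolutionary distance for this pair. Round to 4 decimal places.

0.2990

Mismatches occur at site 7 (A↔T, transversion), site 11 (G↔A, transition), site 14 (C↔T, transition), site 15 (A↔G, transition), site 19 (A↔T, transversion), site 22 (A↔G, transition).
Of the 6 differences, 4 transitions and 2 transversions over 25 sites: P = 4/25 = 0.160000, Q = 2/25 = 0.080000.
d = −0.5·ln(0.600000) − 0.25·ln(0.840000) = −0.5·(-0.510826) − 0.25·(-0.174353) = 0.2990.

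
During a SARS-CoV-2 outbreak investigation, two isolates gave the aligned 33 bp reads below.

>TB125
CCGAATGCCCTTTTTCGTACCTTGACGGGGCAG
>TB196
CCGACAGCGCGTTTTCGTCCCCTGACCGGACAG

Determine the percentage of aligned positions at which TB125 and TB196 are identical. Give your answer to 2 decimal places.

The sequences differ at positions 5 (A/C), 6 (T/A), 9 (C/G), 11 (T/G), 19 (A/C), 22 (T/C), 27 (G/C), 30 (G/A).
25 of the 33 sites match, so the percent identity is 25/33 × 100 = 75.76%.

75.76%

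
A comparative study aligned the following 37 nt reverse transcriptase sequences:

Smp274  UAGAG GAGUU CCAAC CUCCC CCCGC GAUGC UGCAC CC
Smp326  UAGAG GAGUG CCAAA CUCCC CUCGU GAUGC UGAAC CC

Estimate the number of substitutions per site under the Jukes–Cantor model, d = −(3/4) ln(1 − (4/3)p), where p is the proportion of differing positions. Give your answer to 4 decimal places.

The sequences differ at positions 10 (U/G), 15 (C/A), 22 (C/U), 25 (C/U), 33 (C/A).
p = 5/37 = 0.135135.
d = −0.75 · ln(1 − (4/3)·0.135135) = −0.75 · ln(0.819820) = −0.75 · (-0.198670) = 0.1490.

0.1490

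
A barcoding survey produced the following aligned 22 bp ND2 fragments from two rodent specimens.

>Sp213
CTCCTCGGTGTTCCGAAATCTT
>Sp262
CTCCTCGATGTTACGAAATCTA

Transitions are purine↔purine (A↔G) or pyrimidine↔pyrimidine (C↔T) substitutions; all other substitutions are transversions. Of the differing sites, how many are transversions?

2

Differing sites — 8:G/A (Ti); 13:C/A (Tv); 22:T/A (Tv).
Of the 3 differences, 1 transition and 2 transversions, so the answer is 2.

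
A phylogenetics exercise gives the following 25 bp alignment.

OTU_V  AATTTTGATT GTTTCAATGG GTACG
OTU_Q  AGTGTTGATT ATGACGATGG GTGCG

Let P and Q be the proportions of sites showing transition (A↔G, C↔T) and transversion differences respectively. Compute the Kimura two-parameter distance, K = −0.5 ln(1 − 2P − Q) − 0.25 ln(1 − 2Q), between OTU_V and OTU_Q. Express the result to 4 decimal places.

The sequences differ at positions 2 (A/G, transition), 4 (T/G, transversion), 11 (G/A, transition), 13 (T/G, transversion), 14 (T/A, transversion), 16 (A/G, transition), 23 (A/G, transition).
Of the 7 differences, 4 transitions and 3 transversions over 25 sites: P = 4/25 = 0.160000, Q = 3/25 = 0.120000.
d = −0.5·ln(0.560000) − 0.25·ln(0.760000) = −0.5·(-0.579818) − 0.25·(-0.274437) = 0.3585.

0.3585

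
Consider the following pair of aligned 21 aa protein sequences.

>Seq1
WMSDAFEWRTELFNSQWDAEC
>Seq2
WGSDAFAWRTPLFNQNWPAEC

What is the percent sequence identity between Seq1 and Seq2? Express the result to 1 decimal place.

The sequences differ at positions 2 (M/G), 7 (E/A), 11 (E/P), 15 (S/Q), 16 (Q/N), 18 (D/P).
15 of the 21 sites match, so the percent identity is 15/21 × 100 = 71.4%.

71.4%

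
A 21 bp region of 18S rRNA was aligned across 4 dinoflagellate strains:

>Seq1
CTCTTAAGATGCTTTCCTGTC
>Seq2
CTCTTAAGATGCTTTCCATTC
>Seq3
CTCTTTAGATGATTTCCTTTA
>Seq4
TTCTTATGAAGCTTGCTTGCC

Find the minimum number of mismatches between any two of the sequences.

Pairwise Hamming distances:
  Seq1 vs Seq2: 2
  Seq1 vs Seq3: 4
  Seq1 vs Seq4: 6
  Seq2 vs Seq3: 4
  Seq2 vs Seq4: 8
  Seq3 vs Seq4: 10
The smallest is 2, between Seq1 and Seq2.

2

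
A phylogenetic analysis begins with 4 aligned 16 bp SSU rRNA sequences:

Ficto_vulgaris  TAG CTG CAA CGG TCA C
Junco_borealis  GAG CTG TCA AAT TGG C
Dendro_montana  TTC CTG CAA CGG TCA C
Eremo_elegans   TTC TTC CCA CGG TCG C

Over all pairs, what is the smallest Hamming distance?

2

Pairwise Hamming distances:
  Ficto_vulgaris vs Junco_borealis: 8
  Ficto_vulgaris vs Dendro_montana: 2
  Ficto_vulgaris vs Eremo_elegans: 6
  Junco_borealis vs Dendro_montana: 10
  Junco_borealis vs Eremo_elegans: 10
  Dendro_montana vs Eremo_elegans: 4
The smallest is 2, between Ficto_vulgaris and Dendro_montana.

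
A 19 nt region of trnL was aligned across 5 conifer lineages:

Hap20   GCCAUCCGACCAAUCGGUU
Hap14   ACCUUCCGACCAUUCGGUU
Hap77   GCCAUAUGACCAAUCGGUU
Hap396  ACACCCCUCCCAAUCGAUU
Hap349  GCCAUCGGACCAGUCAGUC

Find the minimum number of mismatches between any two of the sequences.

Pairwise Hamming distances:
  Hap20 vs Hap14: 3
  Hap20 vs Hap77: 2
  Hap20 vs Hap396: 7
  Hap20 vs Hap349: 4
  Hap14 vs Hap77: 5
  Hap14 vs Hap396: 7
  Hap14 vs Hap349: 6
  Hap77 vs Hap396: 9
  Hap77 vs Hap349: 5
  Hap396 vs Hap349: 11
The smallest is 2, between Hap20 and Hap77.

2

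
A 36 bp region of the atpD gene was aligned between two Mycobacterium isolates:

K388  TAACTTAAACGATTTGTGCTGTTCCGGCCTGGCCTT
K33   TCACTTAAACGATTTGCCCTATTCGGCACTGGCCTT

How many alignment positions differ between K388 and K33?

7

The sequences differ at positions 2 (A/C), 17 (T/C), 18 (G/C), 21 (G/A), 25 (C/G), 27 (G/C), 28 (C/A).
That gives 7 mismatches out of 36 aligned sites, so the Hamming distance is 7.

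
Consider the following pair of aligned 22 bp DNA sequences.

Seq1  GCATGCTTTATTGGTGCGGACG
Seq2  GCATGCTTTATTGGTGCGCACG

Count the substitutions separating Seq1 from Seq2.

1

A single mismatch occurs at site 19 (G→C).
That gives 1 mismatch out of 22 aligned sites, so the Hamming distance is 1.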